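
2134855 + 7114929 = 9249784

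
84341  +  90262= 174603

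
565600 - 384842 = 180758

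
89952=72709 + 17243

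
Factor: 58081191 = 3^1*7^1*2765771^1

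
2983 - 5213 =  - 2230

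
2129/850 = 2  +  429/850 = 2.50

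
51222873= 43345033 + 7877840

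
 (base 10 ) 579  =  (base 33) HI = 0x243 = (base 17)201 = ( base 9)713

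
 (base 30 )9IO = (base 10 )8664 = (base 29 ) A8M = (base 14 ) 322c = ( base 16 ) 21D8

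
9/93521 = 9/93521 = 0.00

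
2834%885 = 179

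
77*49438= 3806726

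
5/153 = 5/153 = 0.03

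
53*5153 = 273109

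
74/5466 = 37/2733 = 0.01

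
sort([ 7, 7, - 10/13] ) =[ - 10/13,7,7 ] 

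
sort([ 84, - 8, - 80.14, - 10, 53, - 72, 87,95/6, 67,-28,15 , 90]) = [ - 80.14, - 72 , - 28,- 10,  -  8,15, 95/6, 53,67, 84, 87,90]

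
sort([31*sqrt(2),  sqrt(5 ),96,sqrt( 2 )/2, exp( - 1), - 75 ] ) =[  -  75, exp( -1), sqrt( 2)/2,sqrt( 5 ),31*sqrt( 2 ), 96 ] 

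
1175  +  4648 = 5823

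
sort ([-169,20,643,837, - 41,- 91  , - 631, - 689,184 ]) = [ - 689,  -  631 , - 169, - 91 , - 41 , 20, 184, 643,837]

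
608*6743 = 4099744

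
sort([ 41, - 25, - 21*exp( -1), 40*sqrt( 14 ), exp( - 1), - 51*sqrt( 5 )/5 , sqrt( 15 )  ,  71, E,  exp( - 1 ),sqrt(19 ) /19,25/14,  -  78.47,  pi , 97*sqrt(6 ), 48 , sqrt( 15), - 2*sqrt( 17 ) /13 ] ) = [  -  78.47,-25 , - 51*sqrt( 5 )/5, - 21*exp ( - 1),-2*sqrt( 17 ) /13, sqrt( 19)/19, exp( - 1 ), exp( - 1 ),25/14, E, pi, sqrt( 15),  sqrt(15 ), 41,48,71,40*sqrt( 14 )  ,  97 * sqrt(6)]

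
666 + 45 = 711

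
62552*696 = 43536192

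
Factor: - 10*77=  - 770 = -2^1 * 5^1*7^1*11^1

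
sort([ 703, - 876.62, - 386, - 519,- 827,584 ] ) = [ - 876.62,  -  827, - 519, - 386, 584,703]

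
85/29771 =85/29771=0.00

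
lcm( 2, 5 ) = 10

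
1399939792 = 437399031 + 962540761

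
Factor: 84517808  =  2^4*5282363^1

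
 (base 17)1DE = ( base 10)524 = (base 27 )JB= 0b1000001100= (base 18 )1b2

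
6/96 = 1/16 = 0.06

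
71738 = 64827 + 6911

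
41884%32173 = 9711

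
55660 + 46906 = 102566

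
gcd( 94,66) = 2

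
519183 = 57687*9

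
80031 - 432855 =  - 352824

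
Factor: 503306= 2^1  *251653^1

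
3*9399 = 28197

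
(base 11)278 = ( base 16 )147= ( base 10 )327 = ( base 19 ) H4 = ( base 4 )11013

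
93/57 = 1 + 12/19 = 1.63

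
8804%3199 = 2406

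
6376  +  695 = 7071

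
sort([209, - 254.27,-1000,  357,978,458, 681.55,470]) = [ - 1000,-254.27 , 209,357, 458, 470,681.55, 978]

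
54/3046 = 27/1523 = 0.02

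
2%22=2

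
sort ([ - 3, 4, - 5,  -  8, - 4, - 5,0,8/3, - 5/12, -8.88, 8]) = [ - 8.88, - 8, - 5, - 5, - 4, - 3, - 5/12,0,8/3, 4, 8] 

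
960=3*320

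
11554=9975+1579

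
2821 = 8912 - 6091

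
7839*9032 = 70801848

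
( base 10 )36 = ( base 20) 1g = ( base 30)16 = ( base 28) 18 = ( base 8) 44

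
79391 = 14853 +64538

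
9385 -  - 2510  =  11895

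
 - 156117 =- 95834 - 60283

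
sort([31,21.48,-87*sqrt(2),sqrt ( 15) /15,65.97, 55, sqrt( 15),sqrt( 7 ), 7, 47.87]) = [-87*sqrt( 2), sqrt(15)/15, sqrt( 7), sqrt (15), 7, 21.48, 31,  47.87, 55,  65.97 ] 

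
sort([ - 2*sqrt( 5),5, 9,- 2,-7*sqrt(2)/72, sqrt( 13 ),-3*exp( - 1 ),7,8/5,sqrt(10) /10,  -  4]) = [-2*sqrt(5 ),-4 , -2,-3*exp( - 1), - 7 * sqrt(2 ) /72 , sqrt(10 )/10,8/5,sqrt(13 ),5, 7, 9]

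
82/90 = 41/45 = 0.91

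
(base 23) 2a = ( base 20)2g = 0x38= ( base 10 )56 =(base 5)211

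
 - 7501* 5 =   -  37505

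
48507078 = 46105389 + 2401689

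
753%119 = 39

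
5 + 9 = 14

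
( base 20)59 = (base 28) 3P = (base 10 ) 109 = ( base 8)155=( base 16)6d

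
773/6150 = 773/6150 = 0.13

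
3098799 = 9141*339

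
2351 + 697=3048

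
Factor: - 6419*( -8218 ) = 52751342 = 2^1*7^3 *131^1*587^1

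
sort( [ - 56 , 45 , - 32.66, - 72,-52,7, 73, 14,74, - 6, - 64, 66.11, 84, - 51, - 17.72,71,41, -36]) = [-72,-64, - 56, - 52, - 51, - 36, - 32.66  , - 17.72,  -  6,7, 14, 41, 45, 66.11, 71,73, 74, 84]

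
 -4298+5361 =1063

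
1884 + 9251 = 11135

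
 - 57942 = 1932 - 59874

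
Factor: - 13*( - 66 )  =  858=2^1 * 3^1*11^1 * 13^1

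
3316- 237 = 3079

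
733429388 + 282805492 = 1016234880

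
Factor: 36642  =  2^1 * 3^1*31^1 *197^1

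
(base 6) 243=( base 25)3O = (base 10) 99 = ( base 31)36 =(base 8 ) 143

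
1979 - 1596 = 383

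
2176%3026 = 2176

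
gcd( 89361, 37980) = 9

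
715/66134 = 715/66134 = 0.01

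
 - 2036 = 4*( - 509 )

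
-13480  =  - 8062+-5418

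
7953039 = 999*7961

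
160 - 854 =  - 694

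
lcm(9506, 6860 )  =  665420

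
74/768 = 37/384 = 0.10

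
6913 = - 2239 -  - 9152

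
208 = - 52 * (-4) 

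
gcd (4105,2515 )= 5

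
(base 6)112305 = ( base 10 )9617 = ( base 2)10010110010001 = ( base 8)22621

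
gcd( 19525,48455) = 55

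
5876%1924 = 104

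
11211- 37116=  - 25905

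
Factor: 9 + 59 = 68 = 2^2*17^1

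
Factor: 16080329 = 2341^1* 6869^1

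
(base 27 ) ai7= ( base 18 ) 1607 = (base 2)1111001100111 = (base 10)7783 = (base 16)1E67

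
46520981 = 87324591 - 40803610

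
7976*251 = 2001976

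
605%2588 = 605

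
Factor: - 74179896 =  - 2^3*3^1*7^1*441547^1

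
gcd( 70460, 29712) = 4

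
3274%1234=806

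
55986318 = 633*88446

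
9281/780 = 9281/780= 11.90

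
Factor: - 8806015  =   - 5^1*31^1*56813^1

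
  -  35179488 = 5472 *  ( - 6429)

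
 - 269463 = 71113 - 340576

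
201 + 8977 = 9178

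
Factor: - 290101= - 7^1*41443^1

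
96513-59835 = 36678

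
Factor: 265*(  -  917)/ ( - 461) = 5^1*7^1*53^1*131^1*461^(-1 ) = 243005/461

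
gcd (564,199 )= 1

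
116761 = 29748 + 87013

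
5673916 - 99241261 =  - 93567345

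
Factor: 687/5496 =1/8 = 2^ ( - 3 ) 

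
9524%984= 668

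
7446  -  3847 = 3599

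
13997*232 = 3247304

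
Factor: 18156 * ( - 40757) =-739984092 = - 2^2*3^1*17^1*53^1*89^1*769^1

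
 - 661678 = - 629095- 32583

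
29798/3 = 29798/3 = 9932.67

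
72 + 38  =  110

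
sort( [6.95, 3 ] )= [ 3, 6.95]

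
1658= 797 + 861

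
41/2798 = 41/2798 = 0.01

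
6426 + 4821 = 11247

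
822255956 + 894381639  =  1716637595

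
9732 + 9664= 19396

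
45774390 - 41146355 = 4628035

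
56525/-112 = -505 + 5/16= - 504.69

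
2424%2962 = 2424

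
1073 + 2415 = 3488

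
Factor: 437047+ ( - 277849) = 159198 = 2^1* 3^1*13^2*157^1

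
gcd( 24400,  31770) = 10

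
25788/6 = 4298 = 4298.00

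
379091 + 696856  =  1075947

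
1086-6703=  -  5617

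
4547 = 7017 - 2470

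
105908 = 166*638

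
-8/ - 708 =2/177=0.01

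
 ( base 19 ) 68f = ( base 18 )73b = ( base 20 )5GD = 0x91d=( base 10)2333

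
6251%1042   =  1041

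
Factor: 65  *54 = 2^1*3^3*5^1*13^1 = 3510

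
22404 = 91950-69546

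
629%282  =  65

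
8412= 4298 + 4114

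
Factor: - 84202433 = -7^2 *19^1*149^1*607^1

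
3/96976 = 3/96976 = 0.00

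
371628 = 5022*74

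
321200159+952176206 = 1273376365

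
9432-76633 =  - 67201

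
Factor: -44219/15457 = - 7^1*13^(  -  1)*29^( - 1 )*41^( - 1 )*6317^1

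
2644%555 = 424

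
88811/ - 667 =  - 88811/667 = - 133.15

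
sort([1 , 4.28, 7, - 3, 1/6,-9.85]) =[ - 9.85, - 3,  1/6,1, 4.28, 7 ] 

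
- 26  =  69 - 95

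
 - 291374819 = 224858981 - 516233800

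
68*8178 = 556104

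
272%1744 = 272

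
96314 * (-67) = -6453038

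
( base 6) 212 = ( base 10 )80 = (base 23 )3b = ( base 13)62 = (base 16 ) 50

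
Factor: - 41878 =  - 2^1*20939^1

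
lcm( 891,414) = 40986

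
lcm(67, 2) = 134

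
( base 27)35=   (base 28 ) 32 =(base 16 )56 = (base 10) 86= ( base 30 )2q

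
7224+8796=16020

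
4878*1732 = 8448696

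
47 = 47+0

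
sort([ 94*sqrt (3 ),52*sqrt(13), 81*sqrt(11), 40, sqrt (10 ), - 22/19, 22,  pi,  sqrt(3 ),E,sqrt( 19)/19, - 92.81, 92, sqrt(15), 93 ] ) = [ - 92.81, - 22/19, sqrt ( 19 ) /19,sqrt( 3 ),E, pi, sqrt ( 10 ), sqrt( 15 ), 22, 40, 92,  93, 94*sqrt( 3), 52*sqrt (13 ), 81*sqrt ( 11 )] 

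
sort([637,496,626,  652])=[ 496,626,637,652] 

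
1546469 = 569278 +977191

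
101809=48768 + 53041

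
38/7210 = 19/3605 =0.01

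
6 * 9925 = 59550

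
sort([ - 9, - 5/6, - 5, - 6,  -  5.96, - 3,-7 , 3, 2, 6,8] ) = [-9, - 7, - 6, - 5.96, - 5,-3, - 5/6,  2, 3,6, 8]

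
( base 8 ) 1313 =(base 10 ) 715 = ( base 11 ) 5A0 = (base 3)222111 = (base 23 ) 182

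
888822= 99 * 8978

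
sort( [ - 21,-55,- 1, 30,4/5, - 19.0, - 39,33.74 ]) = [ - 55, -39,  -  21, - 19.0,-1 , 4/5, 30,33.74 ]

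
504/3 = 168 = 168.00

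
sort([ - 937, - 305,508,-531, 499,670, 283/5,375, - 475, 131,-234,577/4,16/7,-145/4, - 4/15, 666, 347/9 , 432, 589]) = [ - 937,-531, - 475, - 305,-234, -145/4, - 4/15, 16/7,347/9, 283/5, 131, 577/4,375,432, 499, 508,589,666,670] 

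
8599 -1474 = 7125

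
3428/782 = 4  +  150/391 = 4.38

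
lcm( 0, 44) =0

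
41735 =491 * 85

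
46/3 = 46/3 = 15.33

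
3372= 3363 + 9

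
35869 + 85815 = 121684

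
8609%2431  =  1316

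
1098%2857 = 1098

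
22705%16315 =6390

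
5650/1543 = 3+ 1021/1543 = 3.66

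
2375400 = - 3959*(- 600 )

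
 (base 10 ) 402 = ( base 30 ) DC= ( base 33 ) c6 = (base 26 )FC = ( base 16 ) 192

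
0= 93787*0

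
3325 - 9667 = -6342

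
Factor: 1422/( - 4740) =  - 2^(-1)*3^1 * 5^(  -  1)=-  3/10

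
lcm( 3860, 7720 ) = 7720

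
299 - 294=5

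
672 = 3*224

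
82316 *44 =3621904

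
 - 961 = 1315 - 2276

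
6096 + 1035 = 7131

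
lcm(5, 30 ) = 30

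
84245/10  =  8424 +1/2=   8424.50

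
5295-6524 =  - 1229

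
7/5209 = 7/5209  =  0.00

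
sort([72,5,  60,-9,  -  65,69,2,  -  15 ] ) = [ -65, - 15, - 9,  2, 5,60,69,72]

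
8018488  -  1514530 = 6503958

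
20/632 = 5/158 = 0.03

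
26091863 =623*41881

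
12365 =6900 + 5465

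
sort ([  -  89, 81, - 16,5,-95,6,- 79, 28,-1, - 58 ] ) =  [  -  95, - 89, - 79, - 58 , - 16, - 1,5, 6,28,81] 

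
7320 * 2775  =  20313000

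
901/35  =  901/35 = 25.74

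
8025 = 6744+1281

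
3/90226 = 3/90226 = 0.00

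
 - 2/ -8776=1/4388 = 0.00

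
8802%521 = 466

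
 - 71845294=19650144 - 91495438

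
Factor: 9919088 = 2^4*61^1*10163^1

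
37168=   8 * 4646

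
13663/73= 13663/73= 187.16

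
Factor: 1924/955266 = 2^1*3^( - 1 )*331^ ( - 1 )  =  2/993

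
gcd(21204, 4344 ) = 12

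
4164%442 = 186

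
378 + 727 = 1105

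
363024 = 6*60504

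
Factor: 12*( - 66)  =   - 792 = - 2^3 * 3^2*11^1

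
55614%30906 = 24708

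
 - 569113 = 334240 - 903353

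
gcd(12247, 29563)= 37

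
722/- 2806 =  - 361/1403 = - 0.26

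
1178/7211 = 1178/7211= 0.16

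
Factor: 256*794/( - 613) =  - 2^9*397^1*613^( - 1 ) = - 203264/613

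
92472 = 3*30824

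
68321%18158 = 13847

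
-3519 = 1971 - 5490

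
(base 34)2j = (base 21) 43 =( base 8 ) 127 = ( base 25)3c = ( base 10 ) 87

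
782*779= 609178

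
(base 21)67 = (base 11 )111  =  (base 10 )133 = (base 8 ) 205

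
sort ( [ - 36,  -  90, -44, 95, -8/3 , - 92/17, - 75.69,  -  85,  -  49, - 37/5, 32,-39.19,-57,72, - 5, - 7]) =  [ - 90,-85, - 75.69,-57,-49, - 44, - 39.19,-36 , - 37/5,-7,-92/17, - 5,-8/3, 32, 72,95 ] 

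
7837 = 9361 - 1524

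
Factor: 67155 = 3^1*5^1*11^2*37^1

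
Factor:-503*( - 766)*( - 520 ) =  - 200354960= - 2^4*5^1*13^1*383^1*503^1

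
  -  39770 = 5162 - 44932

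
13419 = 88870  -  75451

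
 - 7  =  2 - 9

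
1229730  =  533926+695804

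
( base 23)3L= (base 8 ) 132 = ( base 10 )90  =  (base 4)1122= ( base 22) 42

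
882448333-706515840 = 175932493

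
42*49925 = 2096850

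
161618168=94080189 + 67537979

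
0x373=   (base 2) 1101110011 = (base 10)883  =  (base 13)52c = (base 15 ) 3DD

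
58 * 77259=4481022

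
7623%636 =627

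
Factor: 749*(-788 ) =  - 2^2*7^1 * 107^1*197^1 = - 590212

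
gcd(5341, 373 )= 1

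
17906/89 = 201 + 17/89 = 201.19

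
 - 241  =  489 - 730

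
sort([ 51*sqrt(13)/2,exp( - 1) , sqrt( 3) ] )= [ exp( - 1), sqrt(3),  51*sqrt(13)/2 ]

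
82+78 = 160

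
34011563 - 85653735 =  - 51642172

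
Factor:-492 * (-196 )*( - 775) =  - 74734800 = - 2^4*3^1 * 5^2*7^2*31^1*41^1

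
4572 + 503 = 5075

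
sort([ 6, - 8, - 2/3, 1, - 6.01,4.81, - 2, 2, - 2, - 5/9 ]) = [ - 8, - 6.01,-2, - 2,  -  2/3, - 5/9,1,2,4.81,6 ]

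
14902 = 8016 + 6886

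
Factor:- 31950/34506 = -25/27 = -  3^( - 3 )*5^2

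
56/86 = 28/43 = 0.65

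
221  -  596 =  - 375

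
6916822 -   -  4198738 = 11115560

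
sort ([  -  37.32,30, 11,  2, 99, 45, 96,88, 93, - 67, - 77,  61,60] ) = [ - 77, - 67, - 37.32,2, 11, 30, 45,60,61, 88,93, 96 , 99 ] 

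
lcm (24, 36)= 72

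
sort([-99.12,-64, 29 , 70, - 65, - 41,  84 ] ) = [ - 99.12, - 65, - 64 , -41,  29 , 70 , 84] 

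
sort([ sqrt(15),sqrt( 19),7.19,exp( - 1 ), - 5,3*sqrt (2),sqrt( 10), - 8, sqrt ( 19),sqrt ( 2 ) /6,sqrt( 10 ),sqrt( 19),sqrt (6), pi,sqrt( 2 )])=[ -8, - 5,  sqrt(2 ) /6,exp( - 1),sqrt( 2), sqrt( 6),pi , sqrt( 10), sqrt( 10 ),sqrt(15),3*sqrt ( 2)  ,  sqrt( 19) , sqrt( 19),sqrt( 19), 7.19 ] 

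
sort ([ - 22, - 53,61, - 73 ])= [ - 73, - 53, - 22, 61]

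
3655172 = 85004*43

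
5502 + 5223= 10725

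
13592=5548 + 8044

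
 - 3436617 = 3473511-6910128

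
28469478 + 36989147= 65458625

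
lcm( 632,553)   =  4424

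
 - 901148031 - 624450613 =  - 1525598644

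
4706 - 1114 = 3592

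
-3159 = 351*( - 9 )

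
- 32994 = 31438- 64432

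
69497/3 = 69497/3= 23165.67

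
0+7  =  7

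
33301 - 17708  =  15593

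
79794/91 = 876 + 6/7=876.86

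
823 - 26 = 797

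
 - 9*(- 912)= 8208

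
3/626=3/626 = 0.00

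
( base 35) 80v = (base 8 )23147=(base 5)303311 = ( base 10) 9831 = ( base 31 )a74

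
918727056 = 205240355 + 713486701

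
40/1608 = 5/201 = 0.02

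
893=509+384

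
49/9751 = 1/199 = 0.01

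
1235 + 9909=11144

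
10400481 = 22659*459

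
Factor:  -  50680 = - 2^3*5^1*7^1*181^1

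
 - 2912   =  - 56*52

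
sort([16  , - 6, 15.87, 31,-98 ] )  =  [ - 98, - 6,15.87, 16, 31] 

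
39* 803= 31317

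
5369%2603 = 163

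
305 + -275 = 30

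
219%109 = 1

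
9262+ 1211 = 10473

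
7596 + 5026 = 12622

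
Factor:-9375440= -2^4*5^1 * 117193^1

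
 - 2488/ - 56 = 311/7 = 44.43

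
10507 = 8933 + 1574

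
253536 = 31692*8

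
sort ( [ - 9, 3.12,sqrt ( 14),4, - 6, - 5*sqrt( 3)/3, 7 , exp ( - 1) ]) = [ - 9, - 6, - 5*sqrt( 3 )/3,exp( - 1) , 3.12, sqrt( 14),4, 7] 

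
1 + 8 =9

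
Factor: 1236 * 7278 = 2^3*3^2 * 103^1*1213^1 = 8995608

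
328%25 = 3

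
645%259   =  127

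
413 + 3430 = 3843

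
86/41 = 2  +  4/41 = 2.10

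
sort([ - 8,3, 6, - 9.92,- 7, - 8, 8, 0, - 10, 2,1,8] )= [ - 10, - 9.92, - 8,-8,- 7, 0,1, 2,3,6,8,8]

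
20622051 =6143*3357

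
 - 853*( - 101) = 86153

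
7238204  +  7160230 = 14398434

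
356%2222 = 356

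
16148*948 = 15308304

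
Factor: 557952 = 2^7*3^1*1453^1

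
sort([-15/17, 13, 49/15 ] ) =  [ - 15/17 , 49/15,13]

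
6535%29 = 10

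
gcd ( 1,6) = 1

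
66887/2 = 33443 + 1/2 = 33443.50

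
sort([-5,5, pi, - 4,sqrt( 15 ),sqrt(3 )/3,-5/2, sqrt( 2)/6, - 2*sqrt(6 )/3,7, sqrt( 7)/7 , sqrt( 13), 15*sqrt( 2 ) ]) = [ - 5, - 4, -5/2, - 2*sqrt( 6 )/3,sqrt( 2 )/6,sqrt(7)/7,sqrt( 3) /3, pi,sqrt(13),sqrt( 15 ),5, 7,15*sqrt( 2)]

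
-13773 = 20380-34153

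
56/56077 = 8/8011 = 0.00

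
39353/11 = 39353/11 = 3577.55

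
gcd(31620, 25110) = 930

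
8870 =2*4435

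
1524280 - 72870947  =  -71346667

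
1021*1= 1021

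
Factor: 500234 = 2^1 *7^1 * 35731^1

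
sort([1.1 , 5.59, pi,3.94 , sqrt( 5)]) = [ 1.1 , sqrt ( 5), pi, 3.94, 5.59 ] 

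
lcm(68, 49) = 3332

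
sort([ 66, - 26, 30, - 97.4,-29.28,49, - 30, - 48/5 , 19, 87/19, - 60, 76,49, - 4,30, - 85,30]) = [ - 97.4,  -  85, -60,- 30, - 29.28, -26, - 48/5,- 4,87/19,  19,30,30,30  ,  49, 49 , 66,76 ] 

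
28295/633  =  28295/633 = 44.70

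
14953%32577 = 14953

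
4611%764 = 27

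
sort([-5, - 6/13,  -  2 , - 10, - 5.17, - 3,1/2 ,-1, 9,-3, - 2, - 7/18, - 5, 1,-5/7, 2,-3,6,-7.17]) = [-10, - 7.17, - 5.17 ,-5, - 5, - 3, - 3 ,-3, - 2, - 2,- 1,-5/7, - 6/13, - 7/18,1/2,  1, 2, 6 , 9]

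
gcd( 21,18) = 3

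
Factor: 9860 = 2^2*5^1*17^1*29^1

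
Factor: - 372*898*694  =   - 2^4*3^1* 31^1*347^1*449^1  =  - 231834864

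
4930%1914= 1102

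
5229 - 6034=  - 805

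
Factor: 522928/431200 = 2^(- 1) * 5^ ( - 2)*11^( - 1)*23^1*29^1 = 667/550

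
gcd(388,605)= 1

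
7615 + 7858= 15473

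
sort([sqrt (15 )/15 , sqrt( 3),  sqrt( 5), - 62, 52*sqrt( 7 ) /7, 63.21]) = [ - 62,sqrt ( 15 )/15,sqrt( 3),sqrt( 5),52*sqrt(7 )/7,  63.21]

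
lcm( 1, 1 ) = 1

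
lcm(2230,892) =4460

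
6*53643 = 321858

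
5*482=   2410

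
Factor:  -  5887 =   -  7^1 * 29^2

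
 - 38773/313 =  - 124 + 39/313= - 123.88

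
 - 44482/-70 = 22241/35 = 635.46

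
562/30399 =562/30399 = 0.02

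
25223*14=353122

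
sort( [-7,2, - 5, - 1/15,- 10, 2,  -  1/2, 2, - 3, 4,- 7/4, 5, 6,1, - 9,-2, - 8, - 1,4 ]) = [ -10, - 9, - 8, - 7,-5,-3,-2,-7/4, - 1, - 1/2,  -  1/15,1,2,2,2, 4 , 4,5,6]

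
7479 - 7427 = 52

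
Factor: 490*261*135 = 17265150 = 2^1*3^5*  5^2*7^2*29^1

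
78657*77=6056589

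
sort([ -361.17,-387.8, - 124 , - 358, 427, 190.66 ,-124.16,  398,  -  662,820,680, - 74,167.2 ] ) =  [ - 662, - 387.8, - 361.17, - 358,-124.16, - 124, - 74,167.2,190.66 , 398, 427,  680,820 ]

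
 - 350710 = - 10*35071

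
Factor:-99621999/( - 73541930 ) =2^( - 1 )*3^2*5^ ( - 1)*7^( - 1 )*11^ ( -1)*47^1*149^(-1 )*  641^( - 1)*235513^1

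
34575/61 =566 + 49/61 = 566.80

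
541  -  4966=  -4425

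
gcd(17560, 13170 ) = 4390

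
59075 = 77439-18364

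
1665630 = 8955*186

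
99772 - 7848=91924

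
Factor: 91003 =11^1*8273^1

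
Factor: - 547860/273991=  -  2^2*3^1*5^1*23^1*311^( - 1) * 397^1*881^( - 1) 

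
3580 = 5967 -2387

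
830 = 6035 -5205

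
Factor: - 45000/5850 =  - 2^2*5^2*13^(  -  1 ) = - 100/13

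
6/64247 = 6/64247= 0.00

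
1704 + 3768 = 5472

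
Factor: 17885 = 5^1*7^2*73^1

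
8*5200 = 41600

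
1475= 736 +739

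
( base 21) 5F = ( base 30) 40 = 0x78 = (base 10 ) 120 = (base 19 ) 66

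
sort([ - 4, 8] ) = [- 4, 8] 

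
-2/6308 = - 1/3154 = - 0.00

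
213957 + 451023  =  664980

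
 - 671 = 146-817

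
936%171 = 81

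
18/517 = 18/517=0.03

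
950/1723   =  950/1723 = 0.55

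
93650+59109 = 152759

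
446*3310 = 1476260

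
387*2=774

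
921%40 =1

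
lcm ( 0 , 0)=0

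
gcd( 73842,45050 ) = 2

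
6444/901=7 + 137/901=   7.15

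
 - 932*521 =  -  485572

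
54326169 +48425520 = 102751689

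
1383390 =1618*855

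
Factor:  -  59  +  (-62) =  - 121 = -11^2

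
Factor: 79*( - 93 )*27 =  - 198369 = - 3^4*31^1*79^1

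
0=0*23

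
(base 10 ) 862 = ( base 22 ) 1h4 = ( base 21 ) 1K1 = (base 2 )1101011110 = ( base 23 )1eb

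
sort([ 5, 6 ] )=[ 5, 6 ]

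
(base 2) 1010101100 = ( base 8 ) 1254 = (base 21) 1BC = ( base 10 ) 684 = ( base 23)16H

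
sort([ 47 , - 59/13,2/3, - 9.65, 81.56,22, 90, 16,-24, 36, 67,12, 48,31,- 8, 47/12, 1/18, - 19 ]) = [  -  24, - 19, - 9.65 ,  -  8, - 59/13,1/18, 2/3, 47/12, 12, 16, 22,31, 36, 47,48,67, 81.56 , 90 ]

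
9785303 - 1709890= 8075413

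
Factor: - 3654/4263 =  - 6/7 = - 2^1*3^1*7^( - 1)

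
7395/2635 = 87/31 = 2.81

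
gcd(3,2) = 1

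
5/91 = 5/91 = 0.05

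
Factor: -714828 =  -  2^2*3^1*71^1*839^1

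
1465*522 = 764730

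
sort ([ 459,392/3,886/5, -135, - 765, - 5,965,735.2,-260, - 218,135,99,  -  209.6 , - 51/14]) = [ - 765,-260, - 218, - 209.6, - 135, - 5, - 51/14,99, 392/3, 135, 886/5, 459,735.2,965 ] 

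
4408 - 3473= 935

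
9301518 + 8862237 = 18163755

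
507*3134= 1588938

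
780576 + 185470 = 966046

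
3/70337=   3/70337 =0.00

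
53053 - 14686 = 38367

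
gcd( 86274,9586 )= 9586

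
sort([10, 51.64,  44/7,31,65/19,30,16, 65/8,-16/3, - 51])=[ - 51, - 16/3 , 65/19,44/7,65/8,10,16,30,31 , 51.64]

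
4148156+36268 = 4184424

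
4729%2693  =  2036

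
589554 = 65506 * 9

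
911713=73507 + 838206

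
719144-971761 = - 252617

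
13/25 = 13/25 = 0.52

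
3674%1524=626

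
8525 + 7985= 16510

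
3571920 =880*4059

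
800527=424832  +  375695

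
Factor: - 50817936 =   -  2^4*3^1 * 13^1*81439^1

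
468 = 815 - 347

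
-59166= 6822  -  65988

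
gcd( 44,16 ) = 4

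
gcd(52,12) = 4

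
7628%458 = 300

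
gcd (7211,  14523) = 1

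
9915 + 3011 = 12926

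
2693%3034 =2693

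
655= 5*131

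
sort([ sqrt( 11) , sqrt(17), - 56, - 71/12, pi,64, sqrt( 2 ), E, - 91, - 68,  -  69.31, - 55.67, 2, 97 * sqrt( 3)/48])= [-91, - 69.31,  -  68, - 56,  -  55.67, - 71/12, sqrt( 2 ), 2,E,pi  ,  sqrt( 11 ), 97 * sqrt( 3)/48,sqrt( 17) , 64]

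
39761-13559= 26202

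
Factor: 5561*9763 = 54292043 = 13^1*67^1*83^1*751^1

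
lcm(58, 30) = 870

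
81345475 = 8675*9377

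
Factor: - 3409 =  - 7^1*487^1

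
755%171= 71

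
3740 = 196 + 3544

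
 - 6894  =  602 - 7496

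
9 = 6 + 3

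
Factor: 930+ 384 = 2^1*3^2*73^1 = 1314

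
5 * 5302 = 26510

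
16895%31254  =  16895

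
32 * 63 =2016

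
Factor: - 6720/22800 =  - 28/95  =  - 2^2 * 5^( - 1 ) * 7^1*19^ ( - 1) 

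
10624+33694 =44318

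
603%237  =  129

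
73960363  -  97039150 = - 23078787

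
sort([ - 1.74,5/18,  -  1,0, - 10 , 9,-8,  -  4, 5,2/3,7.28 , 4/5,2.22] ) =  [-10, -8,  -  4 , -1.74,  -  1,0,5/18, 2/3, 4/5,2.22,5, 7.28, 9]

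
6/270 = 1/45 = 0.02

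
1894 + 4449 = 6343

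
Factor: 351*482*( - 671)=-2^1*3^3*11^1*13^1*61^1 * 241^1  =  -113521122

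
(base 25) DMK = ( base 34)7hp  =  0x21F7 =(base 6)104131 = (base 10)8695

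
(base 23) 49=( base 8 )145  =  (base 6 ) 245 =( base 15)6b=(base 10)101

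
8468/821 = 10+258/821 = 10.31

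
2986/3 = 2986/3 = 995.33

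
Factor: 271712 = 2^5*7^1* 1213^1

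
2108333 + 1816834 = 3925167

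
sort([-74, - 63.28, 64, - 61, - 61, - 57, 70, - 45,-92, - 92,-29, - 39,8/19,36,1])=[ - 92,-92,-74, - 63.28,-61,-61,-57, - 45 , - 39, - 29,8/19,1, 36,64,70 ] 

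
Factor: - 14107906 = -2^1*199^1*35447^1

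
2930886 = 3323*882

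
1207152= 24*50298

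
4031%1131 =638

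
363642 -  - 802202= 1165844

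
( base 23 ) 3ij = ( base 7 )5614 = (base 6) 13204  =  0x7E4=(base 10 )2020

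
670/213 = 3+31/213 = 3.15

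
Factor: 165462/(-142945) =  - 654/565 =- 2^1*3^1*5^(  -  1)*109^1*113^(  -  1)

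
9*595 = 5355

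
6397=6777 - 380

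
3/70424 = 3/70424 = 0.00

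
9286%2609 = 1459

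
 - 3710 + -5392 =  - 9102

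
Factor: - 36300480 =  - 2^6 * 3^1*5^1 * 37813^1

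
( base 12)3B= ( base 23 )21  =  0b101111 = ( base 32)1f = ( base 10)47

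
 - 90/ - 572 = 45/286 = 0.16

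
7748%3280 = 1188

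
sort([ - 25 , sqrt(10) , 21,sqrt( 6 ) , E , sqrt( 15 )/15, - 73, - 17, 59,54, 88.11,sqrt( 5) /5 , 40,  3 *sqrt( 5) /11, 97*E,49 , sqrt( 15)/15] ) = [  -  73, - 25,  -  17, sqrt(15 )/15, sqrt(15 ) /15 , sqrt(5 ) /5, 3*sqrt( 5) /11,sqrt( 6 ),E , sqrt(10 ), 21,40,49,54, 59, 88.11, 97*E ] 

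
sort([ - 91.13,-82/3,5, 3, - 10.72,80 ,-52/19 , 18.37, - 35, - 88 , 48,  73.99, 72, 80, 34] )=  [  -  91.13,-88, - 35, - 82/3, - 10.72, - 52/19, 3,  5,18.37, 34, 48, 72,73.99,80, 80]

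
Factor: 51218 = 2^1*25609^1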